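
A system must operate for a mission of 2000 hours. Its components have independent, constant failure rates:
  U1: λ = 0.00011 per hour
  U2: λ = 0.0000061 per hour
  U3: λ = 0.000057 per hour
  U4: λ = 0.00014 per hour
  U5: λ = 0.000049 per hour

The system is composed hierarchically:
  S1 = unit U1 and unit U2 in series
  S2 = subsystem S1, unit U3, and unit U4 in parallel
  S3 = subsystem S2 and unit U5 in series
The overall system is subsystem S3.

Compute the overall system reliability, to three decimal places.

0.902

R(U1) = exp(−0.00011 × 2000) = 0.80252
R(U2) = exp(−0.0000061 × 2000) = 0.98787
R(U3) = exp(−0.000057 × 2000) = 0.89226
R(U4) = exp(−0.00014 × 2000) = 0.75578
R(U5) = exp(−0.000049 × 2000) = 0.90665
Series (U1 and U2): 0.80252 × 0.98787 = 0.79279
Parallel ([0.79279], U3, and U4): 1 − (1 − 0.79279)(1 − 0.89226)(1 − 0.75578) = 0.99455
Series ([0.99455] and U5): 0.99455 × 0.90665 = 0.902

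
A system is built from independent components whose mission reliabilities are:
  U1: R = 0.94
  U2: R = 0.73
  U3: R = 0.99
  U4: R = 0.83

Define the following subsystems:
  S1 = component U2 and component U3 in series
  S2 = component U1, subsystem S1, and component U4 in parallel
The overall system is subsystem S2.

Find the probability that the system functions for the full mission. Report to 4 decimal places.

0.9972

Series (U2 and U3): 0.730000 × 0.990000 = 0.722700
Parallel (U1, [0.722700], and U4): 1 − (1 − 0.940000)(1 − 0.722700)(1 − 0.830000) = 0.9972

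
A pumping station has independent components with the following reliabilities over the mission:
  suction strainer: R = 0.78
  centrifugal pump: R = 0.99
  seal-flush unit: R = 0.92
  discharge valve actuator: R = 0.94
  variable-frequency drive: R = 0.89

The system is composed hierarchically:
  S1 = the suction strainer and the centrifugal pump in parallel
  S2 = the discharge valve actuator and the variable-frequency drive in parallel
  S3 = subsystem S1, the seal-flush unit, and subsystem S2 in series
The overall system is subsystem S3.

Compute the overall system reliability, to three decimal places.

0.912

Parallel (suction strainer and centrifugal pump): 1 − (1 − 0.78000)(1 − 0.99000) = 0.99780
Parallel (discharge valve actuator and variable-frequency drive): 1 − (1 − 0.94000)(1 − 0.89000) = 0.99340
Series ([0.99780], seal-flush unit, and [0.99340]): 0.99780 × 0.92000 × 0.99340 = 0.912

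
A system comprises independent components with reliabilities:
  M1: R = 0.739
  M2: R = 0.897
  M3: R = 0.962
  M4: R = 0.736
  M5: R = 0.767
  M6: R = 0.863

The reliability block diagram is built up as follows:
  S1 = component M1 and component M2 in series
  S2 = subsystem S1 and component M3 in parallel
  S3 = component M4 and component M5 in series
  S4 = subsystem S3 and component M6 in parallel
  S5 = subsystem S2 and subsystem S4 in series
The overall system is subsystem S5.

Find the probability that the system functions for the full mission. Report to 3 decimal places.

0.928

Series (M1 and M2): 0.73900 × 0.89700 = 0.66288
Parallel ([0.66288] and M3): 1 − (1 − 0.66288)(1 − 0.96200) = 0.98719
Series (M4 and M5): 0.73600 × 0.76700 = 0.56451
Parallel ([0.56451] and M6): 1 − (1 − 0.56451)(1 − 0.86300) = 0.94034
Series ([0.98719] and [0.94034]): 0.98719 × 0.94034 = 0.928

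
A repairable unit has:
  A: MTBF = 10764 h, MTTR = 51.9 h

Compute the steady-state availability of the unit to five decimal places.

A(A) = MTBF/(MTBF+MTTR) = 10764/(10764+51.9) = 0.99520

0.99520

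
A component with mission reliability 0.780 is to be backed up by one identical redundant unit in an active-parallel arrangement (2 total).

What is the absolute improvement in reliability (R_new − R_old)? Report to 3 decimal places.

0.172

R_before = 0.780
R_after = 1 − (1 − 0.780)^2 = 0.952
ΔR = 0.952 − 0.780 = 0.172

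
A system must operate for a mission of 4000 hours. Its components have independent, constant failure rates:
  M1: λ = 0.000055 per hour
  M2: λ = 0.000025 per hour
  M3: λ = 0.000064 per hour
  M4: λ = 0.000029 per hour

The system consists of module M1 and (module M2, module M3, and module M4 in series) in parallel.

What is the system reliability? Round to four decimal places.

R(M1) = exp(−0.000055 × 4000) = 0.802519
R(M2) = exp(−0.000025 × 4000) = 0.904837
R(M3) = exp(−0.000064 × 4000) = 0.774142
R(M4) = exp(−0.000029 × 4000) = 0.890475
Series (M2, M3, and M4): 0.904837 × 0.774142 × 0.890475 = 0.623753
Parallel (M1 and [0.623753]): 1 − (1 − 0.802519)(1 − 0.623753) = 0.9257

0.9257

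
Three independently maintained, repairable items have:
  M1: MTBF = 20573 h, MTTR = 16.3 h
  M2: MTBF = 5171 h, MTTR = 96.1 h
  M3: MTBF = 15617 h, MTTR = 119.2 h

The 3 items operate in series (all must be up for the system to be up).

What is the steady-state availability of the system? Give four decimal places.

0.9735

A(M1) = MTBF/(MTBF+MTTR) = 20573/(20573+16.3) = 0.999208
A(M2) = MTBF/(MTBF+MTTR) = 5171/(5171+96.1) = 0.981755
A(M3) = MTBF/(MTBF+MTTR) = 15617/(15617+119.2) = 0.992425
Series availability: 0.999208 × 0.981755 × 0.992425 = 0.9735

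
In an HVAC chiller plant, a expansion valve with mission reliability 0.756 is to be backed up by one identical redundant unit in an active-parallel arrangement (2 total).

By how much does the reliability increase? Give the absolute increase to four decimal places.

R_before = 0.756
R_after = 1 − (1 − 0.756)^2 = 0.9405
ΔR = 0.9405 − 0.756 = 0.1845

0.1845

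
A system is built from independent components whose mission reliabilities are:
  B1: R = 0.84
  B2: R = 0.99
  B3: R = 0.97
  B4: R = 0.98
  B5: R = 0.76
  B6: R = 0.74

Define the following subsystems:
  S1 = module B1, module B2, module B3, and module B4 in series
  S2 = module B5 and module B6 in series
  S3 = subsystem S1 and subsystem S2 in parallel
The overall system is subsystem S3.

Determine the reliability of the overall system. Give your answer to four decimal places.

Series (B1, B2, B3, and B4): 0.840000 × 0.990000 × 0.970000 × 0.980000 = 0.790519
Series (B5 and B6): 0.760000 × 0.740000 = 0.562400
Parallel ([0.790519] and [0.562400]): 1 − (1 − 0.790519)(1 − 0.562400) = 0.9083

0.9083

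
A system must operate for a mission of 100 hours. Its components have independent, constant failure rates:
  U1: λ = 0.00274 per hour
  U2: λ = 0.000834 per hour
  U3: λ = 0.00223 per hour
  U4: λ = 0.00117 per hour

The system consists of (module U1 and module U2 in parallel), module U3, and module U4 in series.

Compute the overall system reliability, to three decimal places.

R(U1) = exp(−0.00274 × 100) = 0.76033
R(U2) = exp(−0.000834 × 100) = 0.91998
R(U3) = exp(−0.00223 × 100) = 0.80011
R(U4) = exp(−0.00117 × 100) = 0.88959
Parallel (U1 and U2): 1 − (1 − 0.76033)(1 − 0.91998) = 0.98082
Series ([0.98082], U3, and U4): 0.98082 × 0.80011 × 0.88959 = 0.698

0.698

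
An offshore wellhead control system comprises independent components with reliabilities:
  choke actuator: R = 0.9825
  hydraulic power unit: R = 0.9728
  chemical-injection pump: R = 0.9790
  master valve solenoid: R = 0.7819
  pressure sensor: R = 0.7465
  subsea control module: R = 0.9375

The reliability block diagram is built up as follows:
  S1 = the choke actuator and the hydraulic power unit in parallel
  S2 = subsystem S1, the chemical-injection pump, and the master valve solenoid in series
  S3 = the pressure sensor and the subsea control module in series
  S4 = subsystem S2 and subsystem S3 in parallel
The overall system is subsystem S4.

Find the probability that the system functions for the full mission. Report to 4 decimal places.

0.9295

Parallel (choke actuator and hydraulic power unit): 1 − (1 − 0.982500)(1 − 0.972800) = 0.999524
Series ([0.999524], chemical-injection pump, and master valve solenoid): 0.999524 × 0.979000 × 0.781900 = 0.765116
Series (pressure sensor and subsea control module): 0.746500 × 0.937500 = 0.699844
Parallel ([0.765116] and [0.699844]): 1 − (1 − 0.765116)(1 − 0.699844) = 0.9295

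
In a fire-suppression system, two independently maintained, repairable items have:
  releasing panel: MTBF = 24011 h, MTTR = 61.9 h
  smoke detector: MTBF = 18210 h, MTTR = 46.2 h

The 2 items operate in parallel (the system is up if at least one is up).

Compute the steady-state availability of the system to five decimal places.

0.99999

A(releasing panel) = MTBF/(MTBF+MTTR) = 24011/(24011+61.9) = 0.997429
A(smoke detector) = MTBF/(MTBF+MTTR) = 18210/(18210+46.2) = 0.997469
Parallel availability: 1 − (1 − 0.997429)(1 − 0.997469) = 0.99999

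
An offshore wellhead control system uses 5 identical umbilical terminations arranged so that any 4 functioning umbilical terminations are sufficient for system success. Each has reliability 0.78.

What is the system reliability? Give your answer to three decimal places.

R = Σ_{i=4}^{5} C(5,i) p^i (1−p)^{5−i} with p = 0.78
C(5,4)·0.78^4·0.22^1 = 0.40717
C(5,5)·0.78^5·0.22^0 = 0.28872
Sum = 0.696

0.696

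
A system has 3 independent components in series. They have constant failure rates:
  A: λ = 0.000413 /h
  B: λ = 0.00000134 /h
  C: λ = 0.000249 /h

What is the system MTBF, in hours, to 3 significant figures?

Series of exponential components: λ_sys = Σ λ_i
λ_sys = 0.000413 + 0.00000134 + 0.000249 = 6.6334e-04 /h
MTBF = 1 / λ_sys = 1510 h

1510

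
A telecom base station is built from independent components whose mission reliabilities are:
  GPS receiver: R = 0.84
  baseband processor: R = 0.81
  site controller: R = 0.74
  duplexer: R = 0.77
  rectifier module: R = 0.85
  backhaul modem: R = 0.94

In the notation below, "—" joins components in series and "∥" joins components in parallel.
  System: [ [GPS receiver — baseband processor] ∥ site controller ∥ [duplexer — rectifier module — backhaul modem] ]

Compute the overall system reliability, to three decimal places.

Series (GPS receiver and baseband processor): 0.84000 × 0.81000 = 0.68040
Series (duplexer, rectifier module, and backhaul modem): 0.77000 × 0.85000 × 0.94000 = 0.61523
Parallel ([0.68040], site controller, and [0.61523]): 1 − (1 − 0.68040)(1 − 0.74000)(1 − 0.61523) = 0.968

0.968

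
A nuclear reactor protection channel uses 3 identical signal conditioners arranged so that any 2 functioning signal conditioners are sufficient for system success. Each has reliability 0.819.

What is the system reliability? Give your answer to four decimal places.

R = Σ_{i=2}^{3} C(3,i) p^i (1−p)^{3−i} with p = 0.819
C(3,2)·0.819^2·0.181^1 = 0.364223
C(3,3)·0.819^3·0.181^0 = 0.549353
Sum = 0.9136

0.9136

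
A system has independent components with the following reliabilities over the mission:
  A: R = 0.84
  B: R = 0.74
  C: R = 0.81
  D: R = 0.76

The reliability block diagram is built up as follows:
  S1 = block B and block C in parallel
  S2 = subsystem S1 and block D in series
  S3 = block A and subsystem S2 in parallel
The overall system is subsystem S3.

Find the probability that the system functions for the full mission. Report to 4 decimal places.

Parallel (B and C): 1 − (1 − 0.740000)(1 − 0.810000) = 0.950600
Series ([0.950600] and D): 0.950600 × 0.760000 = 0.722456
Parallel (A and [0.722456]): 1 − (1 − 0.840000)(1 − 0.722456) = 0.9556

0.9556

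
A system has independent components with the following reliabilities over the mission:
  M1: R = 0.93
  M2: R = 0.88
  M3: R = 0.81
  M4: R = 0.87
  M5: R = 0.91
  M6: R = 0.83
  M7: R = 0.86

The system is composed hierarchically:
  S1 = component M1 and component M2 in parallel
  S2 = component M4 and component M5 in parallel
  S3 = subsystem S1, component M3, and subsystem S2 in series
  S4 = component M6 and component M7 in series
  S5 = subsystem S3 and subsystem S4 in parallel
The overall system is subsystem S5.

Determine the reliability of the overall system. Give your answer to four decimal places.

0.9410

Parallel (M1 and M2): 1 − (1 − 0.930000)(1 − 0.880000) = 0.991600
Parallel (M4 and M5): 1 − (1 − 0.870000)(1 − 0.910000) = 0.988300
Series ([0.991600], M3, and [0.988300]): 0.991600 × 0.810000 × 0.988300 = 0.793799
Series (M6 and M7): 0.830000 × 0.860000 = 0.713800
Parallel ([0.793799] and [0.713800]): 1 − (1 − 0.793799)(1 − 0.713800) = 0.9410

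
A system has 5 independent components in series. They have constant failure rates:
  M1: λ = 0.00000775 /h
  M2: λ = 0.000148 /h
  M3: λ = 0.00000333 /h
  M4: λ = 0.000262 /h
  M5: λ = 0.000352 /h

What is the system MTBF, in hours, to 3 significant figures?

Series of exponential components: λ_sys = Σ λ_i
λ_sys = 0.00000775 + 0.000148 + 0.00000333 + 0.000262 + 0.000352 = 7.7308e-04 /h
MTBF = 1 / λ_sys = 1290 h

1290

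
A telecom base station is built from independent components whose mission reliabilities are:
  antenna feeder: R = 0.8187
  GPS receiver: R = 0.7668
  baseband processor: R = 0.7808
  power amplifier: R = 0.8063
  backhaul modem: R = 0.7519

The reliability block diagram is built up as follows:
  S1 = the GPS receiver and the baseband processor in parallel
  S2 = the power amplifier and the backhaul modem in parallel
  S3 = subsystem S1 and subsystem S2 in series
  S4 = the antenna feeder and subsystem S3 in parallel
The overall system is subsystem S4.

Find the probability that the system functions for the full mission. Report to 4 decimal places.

0.9825

Parallel (GPS receiver and baseband processor): 1 − (1 − 0.766800)(1 − 0.780800) = 0.948883
Parallel (power amplifier and backhaul modem): 1 − (1 − 0.806300)(1 − 0.751900) = 0.951943
Series ([0.948883] and [0.951943]): 0.948883 × 0.951943 = 0.903283
Parallel (antenna feeder and [0.903283]): 1 − (1 − 0.818700)(1 − 0.903283) = 0.9825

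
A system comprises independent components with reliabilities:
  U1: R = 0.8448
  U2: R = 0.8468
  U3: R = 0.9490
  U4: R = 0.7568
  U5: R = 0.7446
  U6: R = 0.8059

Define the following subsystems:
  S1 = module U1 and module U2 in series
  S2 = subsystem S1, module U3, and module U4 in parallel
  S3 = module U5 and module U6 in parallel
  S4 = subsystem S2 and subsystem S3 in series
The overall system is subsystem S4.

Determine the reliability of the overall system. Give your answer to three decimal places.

0.947

Series (U1 and U2): 0.84480 × 0.84680 = 0.71538
Parallel ([0.71538], U3, and U4): 1 − (1 − 0.71538)(1 − 0.94900)(1 − 0.75680) = 0.99647
Parallel (U5 and U6): 1 − (1 − 0.74460)(1 − 0.80590) = 0.95043
Series ([0.99647] and [0.95043]): 0.99647 × 0.95043 = 0.947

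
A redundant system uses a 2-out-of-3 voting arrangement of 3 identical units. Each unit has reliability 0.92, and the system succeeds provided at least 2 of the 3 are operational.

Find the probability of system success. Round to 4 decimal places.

R = Σ_{i=2}^{3} C(3,i) p^i (1−p)^{3−i} with p = 0.92
C(3,2)·0.92^2·0.08^1 = 0.203136
C(3,3)·0.92^3·0.08^0 = 0.778688
Sum = 0.9818

0.9818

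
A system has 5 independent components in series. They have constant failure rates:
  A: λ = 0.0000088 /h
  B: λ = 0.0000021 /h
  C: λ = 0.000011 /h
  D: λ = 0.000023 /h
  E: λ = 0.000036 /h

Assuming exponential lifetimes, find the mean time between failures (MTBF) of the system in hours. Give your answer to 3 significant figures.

Series of exponential components: λ_sys = Σ λ_i
λ_sys = 0.0000088 + 0.0000021 + 0.000011 + 0.000023 + 0.000036 = 8.0900e-05 /h
MTBF = 1 / λ_sys = 12400 h

12400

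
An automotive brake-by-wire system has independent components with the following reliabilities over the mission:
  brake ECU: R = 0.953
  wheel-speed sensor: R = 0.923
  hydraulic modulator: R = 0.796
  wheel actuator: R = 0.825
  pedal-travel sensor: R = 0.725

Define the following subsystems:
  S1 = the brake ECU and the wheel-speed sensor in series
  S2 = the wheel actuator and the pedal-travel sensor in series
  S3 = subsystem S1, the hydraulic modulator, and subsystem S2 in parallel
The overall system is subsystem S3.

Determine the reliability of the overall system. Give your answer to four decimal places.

0.9901

Series (brake ECU and wheel-speed sensor): 0.953000 × 0.923000 = 0.879619
Series (wheel actuator and pedal-travel sensor): 0.825000 × 0.725000 = 0.598125
Parallel ([0.879619], hydraulic modulator, and [0.598125]): 1 − (1 − 0.879619)(1 − 0.796000)(1 − 0.598125) = 0.9901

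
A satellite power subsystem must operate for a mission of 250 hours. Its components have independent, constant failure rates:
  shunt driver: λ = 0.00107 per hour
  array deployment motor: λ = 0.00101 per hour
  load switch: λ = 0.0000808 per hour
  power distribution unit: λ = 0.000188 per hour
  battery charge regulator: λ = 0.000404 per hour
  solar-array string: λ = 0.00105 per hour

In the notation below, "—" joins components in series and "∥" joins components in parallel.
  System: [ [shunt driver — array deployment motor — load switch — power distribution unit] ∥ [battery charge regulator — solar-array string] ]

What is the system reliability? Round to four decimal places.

R(shunt driver) = exp(−0.00107 × 250) = 0.765290
R(array deployment motor) = exp(−0.00101 × 250) = 0.776856
R(load switch) = exp(−0.0000808 × 250) = 0.980003
R(power distribution unit) = exp(−0.000188 × 250) = 0.954087
R(battery charge regulator) = exp(−0.000404 × 250) = 0.903933
R(solar-array string) = exp(−0.00105 × 250) = 0.769126
Series (shunt driver, array deployment motor, load switch, and power distribution unit): 0.765290 × 0.776856 × 0.980003 × 0.954087 = 0.555881
Series (battery charge regulator and solar-array string): 0.903933 × 0.769126 = 0.695238
Parallel ([0.555881] and [0.695238]): 1 − (1 − 0.555881)(1 − 0.695238) = 0.8646

0.8646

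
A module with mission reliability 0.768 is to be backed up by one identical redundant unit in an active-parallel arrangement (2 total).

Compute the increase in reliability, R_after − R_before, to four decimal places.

R_before = 0.768
R_after = 1 − (1 − 0.768)^2 = 0.9462
ΔR = 0.9462 − 0.768 = 0.1782

0.1782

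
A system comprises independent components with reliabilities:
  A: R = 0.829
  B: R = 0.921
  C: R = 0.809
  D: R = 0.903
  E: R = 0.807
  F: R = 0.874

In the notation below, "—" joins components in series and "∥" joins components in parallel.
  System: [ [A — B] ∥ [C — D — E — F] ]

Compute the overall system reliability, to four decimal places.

0.8854

Series (A and B): 0.829000 × 0.921000 = 0.763509
Series (C, D, E, and F): 0.809000 × 0.903000 × 0.807000 × 0.874000 = 0.515254
Parallel ([0.763509] and [0.515254]): 1 − (1 − 0.763509)(1 − 0.515254) = 0.8854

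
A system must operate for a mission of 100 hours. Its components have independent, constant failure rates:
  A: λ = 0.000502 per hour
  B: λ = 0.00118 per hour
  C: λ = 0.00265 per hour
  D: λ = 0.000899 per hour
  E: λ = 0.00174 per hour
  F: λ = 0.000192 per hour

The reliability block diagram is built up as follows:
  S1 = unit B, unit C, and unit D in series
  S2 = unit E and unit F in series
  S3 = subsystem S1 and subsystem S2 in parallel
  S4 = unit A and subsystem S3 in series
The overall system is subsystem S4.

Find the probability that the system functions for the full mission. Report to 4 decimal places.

0.8881

R(A) = exp(−0.000502 × 100) = 0.951039
R(B) = exp(−0.00118 × 100) = 0.888696
R(C) = exp(−0.00265 × 100) = 0.767206
R(D) = exp(−0.000899 × 100) = 0.914023
R(E) = exp(−0.00174 × 100) = 0.840297
R(F) = exp(−0.000192 × 100) = 0.980983
Series (B, C, and D): 0.888696 × 0.767206 × 0.914023 = 0.623193
Series (E and F): 0.840297 × 0.980983 = 0.824317
Parallel ([0.623193] and [0.824317]): 1 − (1 − 0.623193)(1 − 0.824317) = 0.933801
Series (A and [0.933801]): 0.951039 × 0.933801 = 0.8881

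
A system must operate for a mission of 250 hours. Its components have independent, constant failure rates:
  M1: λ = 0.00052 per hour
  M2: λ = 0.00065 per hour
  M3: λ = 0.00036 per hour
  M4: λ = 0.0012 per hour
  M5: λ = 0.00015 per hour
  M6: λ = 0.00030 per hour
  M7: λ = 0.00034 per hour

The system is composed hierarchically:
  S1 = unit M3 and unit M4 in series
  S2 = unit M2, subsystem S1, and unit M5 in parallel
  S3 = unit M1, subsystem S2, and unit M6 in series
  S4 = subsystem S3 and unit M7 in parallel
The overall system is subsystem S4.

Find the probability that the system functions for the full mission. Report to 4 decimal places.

R(M1) = exp(−0.00052 × 250) = 0.878095
R(M2) = exp(−0.00065 × 250) = 0.850016
R(M3) = exp(−0.00036 × 250) = 0.913931
R(M4) = exp(−0.0012 × 250) = 0.740818
R(M5) = exp(−0.00015 × 250) = 0.963194
R(M6) = exp(−0.00030 × 250) = 0.927743
R(M7) = exp(−0.00034 × 250) = 0.918512
Series (M3 and M4): 0.913931 × 0.740818 = 0.677057
Parallel (M2, [0.677057], and M5): 1 − (1 − 0.850016)(1 − 0.677057)(1 − 0.963194) = 0.998217
Series (M1, [0.998217], and M6): 0.878095 × 0.998217 × 0.927743 = 0.813194
Parallel ([0.813194] and M7): 1 − (1 − 0.813194)(1 − 0.918512) = 0.9848

0.9848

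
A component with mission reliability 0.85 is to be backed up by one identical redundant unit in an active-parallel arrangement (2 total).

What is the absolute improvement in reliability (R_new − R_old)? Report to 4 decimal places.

0.1275

R_before = 0.85
R_after = 1 − (1 − 0.85)^2 = 0.9775
ΔR = 0.9775 − 0.85 = 0.1275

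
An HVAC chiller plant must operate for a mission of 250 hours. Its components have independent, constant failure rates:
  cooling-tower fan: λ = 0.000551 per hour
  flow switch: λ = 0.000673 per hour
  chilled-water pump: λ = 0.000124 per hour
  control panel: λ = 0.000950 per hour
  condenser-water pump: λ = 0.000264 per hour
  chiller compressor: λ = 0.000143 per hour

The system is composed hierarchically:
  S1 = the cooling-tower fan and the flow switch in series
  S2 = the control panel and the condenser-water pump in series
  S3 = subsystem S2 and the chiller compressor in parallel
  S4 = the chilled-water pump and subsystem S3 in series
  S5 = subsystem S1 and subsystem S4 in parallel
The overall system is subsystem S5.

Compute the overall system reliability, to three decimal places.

0.990

R(cooling-tower fan) = exp(−0.000551 × 250) = 0.87132
R(flow switch) = exp(−0.000673 × 250) = 0.84514
R(chilled-water pump) = exp(−0.000124 × 250) = 0.96948
R(control panel) = exp(−0.000950 × 250) = 0.78860
R(condenser-water pump) = exp(−0.000264 × 250) = 0.93613
R(chiller compressor) = exp(−0.000143 × 250) = 0.96488
Series (cooling-tower fan and flow switch): 0.87132 × 0.84514 = 0.73639
Series (control panel and condenser-water pump): 0.78860 × 0.93613 = 0.73823
Parallel ([0.73823] and chiller compressor): 1 − (1 − 0.73823)(1 − 0.96488) = 0.99081
Series (chilled-water pump and [0.99081]): 0.96948 × 0.99081 = 0.96057
Parallel ([0.73639] and [0.96057]): 1 − (1 − 0.73639)(1 − 0.96057) = 0.990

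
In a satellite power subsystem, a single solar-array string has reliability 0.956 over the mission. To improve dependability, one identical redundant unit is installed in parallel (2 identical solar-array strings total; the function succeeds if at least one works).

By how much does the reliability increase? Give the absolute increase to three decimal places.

R_before = 0.956
R_after = 1 − (1 − 0.956)^2 = 0.998
ΔR = 0.998 − 0.956 = 0.042

0.042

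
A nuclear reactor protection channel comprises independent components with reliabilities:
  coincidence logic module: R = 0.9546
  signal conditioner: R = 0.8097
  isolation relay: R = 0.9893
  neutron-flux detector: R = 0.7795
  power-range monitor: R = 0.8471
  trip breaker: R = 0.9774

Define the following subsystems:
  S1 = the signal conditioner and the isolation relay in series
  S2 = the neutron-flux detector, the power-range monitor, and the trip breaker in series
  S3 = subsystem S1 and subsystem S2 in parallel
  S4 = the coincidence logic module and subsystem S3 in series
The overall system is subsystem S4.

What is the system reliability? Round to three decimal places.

Series (signal conditioner and isolation relay): 0.80970 × 0.98930 = 0.80104
Series (neutron-flux detector, power-range monitor, and trip breaker): 0.77950 × 0.84710 × 0.97740 = 0.64539
Parallel ([0.80104] and [0.64539]): 1 − (1 − 0.80104)(1 − 0.64539) = 0.92945
Series (coincidence logic module and [0.92945]): 0.95460 × 0.92945 = 0.887

0.887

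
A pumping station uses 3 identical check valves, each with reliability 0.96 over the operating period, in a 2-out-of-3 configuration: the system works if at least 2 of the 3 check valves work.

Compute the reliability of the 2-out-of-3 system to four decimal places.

0.9953

R = Σ_{i=2}^{3} C(3,i) p^i (1−p)^{3−i} with p = 0.96
C(3,2)·0.96^2·0.04^1 = 0.110592
C(3,3)·0.96^3·0.04^0 = 0.884736
Sum = 0.9953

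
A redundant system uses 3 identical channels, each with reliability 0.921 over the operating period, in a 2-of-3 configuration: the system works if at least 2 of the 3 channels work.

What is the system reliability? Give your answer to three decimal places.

R = Σ_{i=2}^{3} C(3,i) p^i (1−p)^{3−i} with p = 0.921
C(3,2)·0.921^2·0.079^1 = 0.20103
C(3,3)·0.921^3·0.079^0 = 0.78123
Sum = 0.982

0.982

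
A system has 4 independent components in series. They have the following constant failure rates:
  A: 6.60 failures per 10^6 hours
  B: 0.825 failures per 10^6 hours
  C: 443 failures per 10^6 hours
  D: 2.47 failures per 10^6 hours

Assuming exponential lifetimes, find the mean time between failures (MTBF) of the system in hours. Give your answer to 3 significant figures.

2210

Series of exponential components: λ_sys = Σ λ_i
λ_sys = 0.00000660 + 0.000000825 + 0.000443 + 0.00000247 = 4.5289e-04 /h
MTBF = 1 / λ_sys = 2210 h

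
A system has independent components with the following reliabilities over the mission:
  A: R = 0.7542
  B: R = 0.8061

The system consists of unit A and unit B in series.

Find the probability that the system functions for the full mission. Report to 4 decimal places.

Series (A and B): 0.754200 × 0.806100 = 0.6080

0.6080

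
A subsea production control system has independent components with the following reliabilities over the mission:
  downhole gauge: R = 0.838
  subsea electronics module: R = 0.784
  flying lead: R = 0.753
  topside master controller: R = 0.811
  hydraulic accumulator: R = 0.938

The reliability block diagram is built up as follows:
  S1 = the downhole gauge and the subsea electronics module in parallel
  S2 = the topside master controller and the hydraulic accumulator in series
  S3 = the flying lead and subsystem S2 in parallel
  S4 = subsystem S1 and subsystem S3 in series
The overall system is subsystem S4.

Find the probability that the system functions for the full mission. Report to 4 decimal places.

Parallel (downhole gauge and subsea electronics module): 1 − (1 − 0.838000)(1 − 0.784000) = 0.965008
Series (topside master controller and hydraulic accumulator): 0.811000 × 0.938000 = 0.760718
Parallel (flying lead and [0.760718]): 1 − (1 − 0.753000)(1 − 0.760718) = 0.940897
Series ([0.965008] and [0.940897]): 0.965008 × 0.940897 = 0.9080

0.9080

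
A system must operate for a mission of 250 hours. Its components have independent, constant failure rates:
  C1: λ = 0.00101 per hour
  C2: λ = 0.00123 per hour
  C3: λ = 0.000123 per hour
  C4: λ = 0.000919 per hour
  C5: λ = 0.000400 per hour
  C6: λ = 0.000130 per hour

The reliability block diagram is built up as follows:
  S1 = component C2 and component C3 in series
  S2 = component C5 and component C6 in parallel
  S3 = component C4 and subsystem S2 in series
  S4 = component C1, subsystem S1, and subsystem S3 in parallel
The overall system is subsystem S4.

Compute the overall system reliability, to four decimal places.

R(C1) = exp(−0.00101 × 250) = 0.776856
R(C2) = exp(−0.00123 × 250) = 0.735283
R(C3) = exp(−0.000123 × 250) = 0.969718
R(C4) = exp(−0.000919 × 250) = 0.794732
R(C5) = exp(−0.000400 × 250) = 0.904837
R(C6) = exp(−0.000130 × 250) = 0.968022
Series (C2 and C3): 0.735283 × 0.969718 = 0.713017
Parallel (C5 and C6): 1 − (1 − 0.904837)(1 − 0.968022) = 0.996957
Series (C4 and [0.996957]): 0.794732 × 0.996957 = 0.792314
Parallel (C1, [0.713017], and [0.792314]): 1 − (1 − 0.776856)(1 − 0.713017)(1 − 0.792314) = 0.9867

0.9867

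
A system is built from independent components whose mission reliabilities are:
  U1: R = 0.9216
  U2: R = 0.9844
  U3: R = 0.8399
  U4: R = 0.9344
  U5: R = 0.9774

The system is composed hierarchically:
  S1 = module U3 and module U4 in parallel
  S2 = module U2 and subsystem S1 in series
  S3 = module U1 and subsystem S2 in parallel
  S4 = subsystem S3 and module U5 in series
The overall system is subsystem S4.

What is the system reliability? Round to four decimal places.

Parallel (U3 and U4): 1 − (1 − 0.839900)(1 − 0.934400) = 0.989497
Series (U2 and [0.989497]): 0.984400 × 0.989497 = 0.974061
Parallel (U1 and [0.974061]): 1 − (1 − 0.921600)(1 − 0.974061) = 0.997966
Series ([0.997966] and U5): 0.997966 × 0.977400 = 0.9754

0.9754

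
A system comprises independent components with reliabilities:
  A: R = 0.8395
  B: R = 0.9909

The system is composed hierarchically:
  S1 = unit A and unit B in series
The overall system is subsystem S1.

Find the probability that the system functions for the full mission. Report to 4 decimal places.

0.8319

Series (A and B): 0.839500 × 0.990900 = 0.8319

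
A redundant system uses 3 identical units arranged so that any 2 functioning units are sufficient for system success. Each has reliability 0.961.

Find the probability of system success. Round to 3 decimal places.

R = Σ_{i=2}^{3} C(3,i) p^i (1−p)^{3−i} with p = 0.961
C(3,2)·0.961^2·0.039^1 = 0.10805
C(3,3)·0.961^3·0.039^0 = 0.88750
Sum = 0.996

0.996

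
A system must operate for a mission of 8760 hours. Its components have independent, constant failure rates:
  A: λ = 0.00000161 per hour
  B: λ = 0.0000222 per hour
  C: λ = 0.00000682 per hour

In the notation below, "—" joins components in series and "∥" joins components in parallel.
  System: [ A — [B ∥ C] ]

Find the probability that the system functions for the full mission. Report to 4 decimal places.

R(A) = exp(−0.00000161 × 8760) = 0.985995
R(B) = exp(−0.0000222 × 8760) = 0.823269
R(C) = exp(−0.00000682 × 8760) = 0.942006
Parallel (B and C): 1 − (1 − 0.823269)(1 − 0.942006) = 0.989751
Series (A and [0.989751]): 0.985995 × 0.989751 = 0.9759

0.9759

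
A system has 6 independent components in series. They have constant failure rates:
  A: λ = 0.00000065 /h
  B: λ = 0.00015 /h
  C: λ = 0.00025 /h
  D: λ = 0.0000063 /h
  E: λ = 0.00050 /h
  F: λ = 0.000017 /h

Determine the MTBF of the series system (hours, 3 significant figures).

1080

Series of exponential components: λ_sys = Σ λ_i
λ_sys = 0.00000065 + 0.00015 + 0.00025 + 0.0000063 + 0.00050 + 0.000017 = 9.2395e-04 /h
MTBF = 1 / λ_sys = 1080 h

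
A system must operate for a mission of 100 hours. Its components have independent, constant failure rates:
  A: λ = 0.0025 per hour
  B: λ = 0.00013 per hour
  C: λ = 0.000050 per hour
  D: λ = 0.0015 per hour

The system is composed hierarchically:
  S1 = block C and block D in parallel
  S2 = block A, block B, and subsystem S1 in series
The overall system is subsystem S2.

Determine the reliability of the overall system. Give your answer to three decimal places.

R(A) = exp(−0.0025 × 100) = 0.77880
R(B) = exp(−0.00013 × 100) = 0.98708
R(C) = exp(−0.000050 × 100) = 0.99501
R(D) = exp(−0.0015 × 100) = 0.86071
Parallel (C and D): 1 − (1 − 0.99501)(1 − 0.86071) = 0.99930
Series (A, B, and [0.99930]): 0.77880 × 0.98708 × 0.99930 = 0.768

0.768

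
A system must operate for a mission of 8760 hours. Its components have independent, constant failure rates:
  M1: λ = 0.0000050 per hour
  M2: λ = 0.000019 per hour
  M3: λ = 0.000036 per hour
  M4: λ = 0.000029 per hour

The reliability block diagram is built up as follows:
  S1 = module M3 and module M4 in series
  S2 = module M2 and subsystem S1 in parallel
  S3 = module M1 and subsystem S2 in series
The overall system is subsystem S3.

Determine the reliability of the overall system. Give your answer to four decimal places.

R(M1) = exp(−0.0000050 × 8760) = 0.957145
R(M2) = exp(−0.000019 × 8760) = 0.846674
R(M3) = exp(−0.000036 × 8760) = 0.729526
R(M4) = exp(−0.000029 × 8760) = 0.775661
Series (M3 and M4): 0.729526 × 0.775661 = 0.565865
Parallel (M2 and [0.565865]): 1 − (1 − 0.846674)(1 − 0.565865) = 0.933436
Series (M1 and [0.933436]): 0.957145 × 0.933436 = 0.8934

0.8934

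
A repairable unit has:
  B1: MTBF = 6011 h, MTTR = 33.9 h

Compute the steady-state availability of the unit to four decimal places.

A(B1) = MTBF/(MTBF+MTTR) = 6011/(6011+33.9) = 0.9944

0.9944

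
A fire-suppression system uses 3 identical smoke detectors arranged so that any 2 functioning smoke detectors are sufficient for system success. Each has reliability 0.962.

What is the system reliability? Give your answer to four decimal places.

R = Σ_{i=2}^{3} C(3,i) p^i (1−p)^{3−i} with p = 0.962
C(3,2)·0.962^2·0.038^1 = 0.105501
C(3,3)·0.962^3·0.038^0 = 0.890277
Sum = 0.9958

0.9958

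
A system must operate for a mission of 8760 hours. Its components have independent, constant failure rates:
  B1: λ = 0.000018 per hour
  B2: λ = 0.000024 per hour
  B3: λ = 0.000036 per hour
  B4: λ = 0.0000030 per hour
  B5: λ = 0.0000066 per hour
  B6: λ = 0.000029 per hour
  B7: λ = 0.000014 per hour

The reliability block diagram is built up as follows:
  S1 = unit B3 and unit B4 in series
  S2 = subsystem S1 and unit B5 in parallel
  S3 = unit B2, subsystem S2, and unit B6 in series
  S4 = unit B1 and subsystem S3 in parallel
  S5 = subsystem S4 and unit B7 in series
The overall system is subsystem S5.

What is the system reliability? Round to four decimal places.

0.8353

R(B1) = exp(−0.000018 × 8760) = 0.854123
R(B2) = exp(−0.000024 × 8760) = 0.810390
R(B3) = exp(−0.000036 × 8760) = 0.729526
R(B4) = exp(−0.0000030 × 8760) = 0.974062
R(B5) = exp(−0.0000066 × 8760) = 0.943824
R(B6) = exp(−0.000029 × 8760) = 0.775661
R(B7) = exp(−0.000014 × 8760) = 0.884582
Series (B3 and B4): 0.729526 × 0.974062 = 0.710604
Parallel ([0.710604] and B5): 1 − (1 − 0.710604)(1 − 0.943824) = 0.983743
Series (B2, [0.983743], and B6): 0.810390 × 0.983743 × 0.775661 = 0.618369
Parallel (B1 and [0.618369]): 1 − (1 − 0.854123)(1 − 0.618369) = 0.944329
Series ([0.944329] and B7): 0.944329 × 0.884582 = 0.8353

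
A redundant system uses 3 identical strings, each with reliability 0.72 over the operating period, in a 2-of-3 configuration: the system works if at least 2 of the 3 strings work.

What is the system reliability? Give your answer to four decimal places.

0.8087

R = Σ_{i=2}^{3} C(3,i) p^i (1−p)^{3−i} with p = 0.72
C(3,2)·0.72^2·0.28^1 = 0.435456
C(3,3)·0.72^3·0.28^0 = 0.373248
Sum = 0.8087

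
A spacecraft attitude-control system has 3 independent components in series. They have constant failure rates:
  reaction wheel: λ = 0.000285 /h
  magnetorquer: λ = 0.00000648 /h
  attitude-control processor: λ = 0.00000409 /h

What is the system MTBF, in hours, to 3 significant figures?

Series of exponential components: λ_sys = Σ λ_i
λ_sys = 0.000285 + 0.00000648 + 0.00000409 = 2.9557e-04 /h
MTBF = 1 / λ_sys = 3380 h

3380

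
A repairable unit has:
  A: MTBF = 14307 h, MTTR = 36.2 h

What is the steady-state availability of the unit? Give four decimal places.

0.9975

A(A) = MTBF/(MTBF+MTTR) = 14307/(14307+36.2) = 0.9975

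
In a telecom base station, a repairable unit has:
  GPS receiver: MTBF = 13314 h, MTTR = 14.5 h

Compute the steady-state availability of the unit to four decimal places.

0.9989

A(GPS receiver) = MTBF/(MTBF+MTTR) = 13314/(13314+14.5) = 0.9989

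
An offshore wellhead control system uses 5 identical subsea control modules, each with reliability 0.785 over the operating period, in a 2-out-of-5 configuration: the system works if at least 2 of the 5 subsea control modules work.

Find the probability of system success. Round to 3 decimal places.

R = Σ_{i=2}^{5} C(5,i) p^i (1−p)^{5−i} with p = 0.785
C(5,2)·0.785^2·0.215^3 = 0.06124
C(5,3)·0.785^3·0.215^2 = 0.22361
C(5,4)·0.785^4·0.215^1 = 0.40821
C(5,5)·0.785^5·0.215^0 = 0.29809
Sum = 0.991

0.991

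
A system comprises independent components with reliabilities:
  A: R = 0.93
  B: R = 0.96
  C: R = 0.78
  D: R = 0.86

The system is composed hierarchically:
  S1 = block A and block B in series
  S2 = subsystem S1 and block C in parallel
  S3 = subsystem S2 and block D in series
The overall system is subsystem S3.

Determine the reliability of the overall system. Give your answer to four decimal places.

0.8397

Series (A and B): 0.930000 × 0.960000 = 0.892800
Parallel ([0.892800] and C): 1 − (1 − 0.892800)(1 − 0.780000) = 0.976416
Series ([0.976416] and D): 0.976416 × 0.860000 = 0.8397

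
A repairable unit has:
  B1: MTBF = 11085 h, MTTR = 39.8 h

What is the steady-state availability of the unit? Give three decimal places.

A(B1) = MTBF/(MTBF+MTTR) = 11085/(11085+39.8) = 0.996

0.996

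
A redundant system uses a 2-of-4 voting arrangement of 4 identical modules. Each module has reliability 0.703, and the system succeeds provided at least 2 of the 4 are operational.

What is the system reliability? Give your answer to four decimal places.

R = Σ_{i=2}^{4} C(4,i) p^i (1−p)^{4−i} with p = 0.703
C(4,2)·0.703^2·0.297^2 = 0.261562
C(4,3)·0.703^3·0.297^1 = 0.412746
C(4,4)·0.703^4·0.297^0 = 0.244243
Sum = 0.9186

0.9186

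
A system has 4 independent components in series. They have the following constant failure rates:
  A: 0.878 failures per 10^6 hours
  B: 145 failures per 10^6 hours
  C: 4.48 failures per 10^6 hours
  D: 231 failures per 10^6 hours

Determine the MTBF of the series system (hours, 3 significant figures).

Series of exponential components: λ_sys = Σ λ_i
λ_sys = 0.000000878 + 0.000145 + 0.00000448 + 0.000231 = 3.8136e-04 /h
MTBF = 1 / λ_sys = 2620 h

2620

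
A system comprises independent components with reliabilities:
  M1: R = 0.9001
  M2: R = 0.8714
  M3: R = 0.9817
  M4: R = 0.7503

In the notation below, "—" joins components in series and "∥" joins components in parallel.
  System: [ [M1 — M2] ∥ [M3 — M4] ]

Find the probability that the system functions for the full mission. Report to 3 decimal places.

Series (M1 and M2): 0.90010 × 0.87140 = 0.78435
Series (M3 and M4): 0.98170 × 0.75030 = 0.73657
Parallel ([0.78435] and [0.73657]): 1 − (1 − 0.78435)(1 − 0.73657) = 0.943

0.943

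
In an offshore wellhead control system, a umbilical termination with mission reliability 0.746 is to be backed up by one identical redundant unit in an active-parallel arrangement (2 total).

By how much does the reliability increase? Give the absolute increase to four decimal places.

R_before = 0.746
R_after = 1 − (1 − 0.746)^2 = 0.9355
ΔR = 0.9355 − 0.746 = 0.1895

0.1895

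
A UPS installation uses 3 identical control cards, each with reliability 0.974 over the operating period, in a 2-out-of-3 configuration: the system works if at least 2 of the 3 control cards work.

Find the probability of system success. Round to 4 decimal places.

R = Σ_{i=2}^{3} C(3,i) p^i (1−p)^{3−i} with p = 0.974
C(3,2)·0.974^2·0.026^1 = 0.073997
C(3,3)·0.974^3·0.026^0 = 0.924010
Sum = 0.9980

0.9980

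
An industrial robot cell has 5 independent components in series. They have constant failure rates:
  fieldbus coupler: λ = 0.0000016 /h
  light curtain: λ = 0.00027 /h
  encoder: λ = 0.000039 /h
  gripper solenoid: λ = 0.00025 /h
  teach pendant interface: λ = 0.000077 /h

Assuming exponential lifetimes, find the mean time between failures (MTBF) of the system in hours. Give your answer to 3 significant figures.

1570

Series of exponential components: λ_sys = Σ λ_i
λ_sys = 0.0000016 + 0.00027 + 0.000039 + 0.00025 + 0.000077 = 6.3760e-04 /h
MTBF = 1 / λ_sys = 1570 h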